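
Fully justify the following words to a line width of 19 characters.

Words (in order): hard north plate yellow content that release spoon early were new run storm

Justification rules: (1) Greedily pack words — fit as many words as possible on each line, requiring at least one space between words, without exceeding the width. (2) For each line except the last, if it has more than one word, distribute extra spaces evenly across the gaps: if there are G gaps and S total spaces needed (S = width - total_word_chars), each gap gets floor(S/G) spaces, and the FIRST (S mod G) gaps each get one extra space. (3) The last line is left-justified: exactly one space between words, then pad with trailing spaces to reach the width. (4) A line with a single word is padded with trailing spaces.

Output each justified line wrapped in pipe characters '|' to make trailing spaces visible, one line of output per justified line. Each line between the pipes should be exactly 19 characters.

Answer: |hard   north  plate|
|yellow content that|
|release spoon early|
|were new run storm |

Derivation:
Line 1: ['hard', 'north', 'plate'] (min_width=16, slack=3)
Line 2: ['yellow', 'content', 'that'] (min_width=19, slack=0)
Line 3: ['release', 'spoon', 'early'] (min_width=19, slack=0)
Line 4: ['were', 'new', 'run', 'storm'] (min_width=18, slack=1)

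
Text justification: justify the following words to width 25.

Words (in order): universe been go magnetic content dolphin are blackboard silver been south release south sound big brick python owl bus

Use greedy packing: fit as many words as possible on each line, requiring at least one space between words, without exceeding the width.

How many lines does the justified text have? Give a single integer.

Answer: 5

Derivation:
Line 1: ['universe', 'been', 'go', 'magnetic'] (min_width=25, slack=0)
Line 2: ['content', 'dolphin', 'are'] (min_width=19, slack=6)
Line 3: ['blackboard', 'silver', 'been'] (min_width=22, slack=3)
Line 4: ['south', 'release', 'south', 'sound'] (min_width=25, slack=0)
Line 5: ['big', 'brick', 'python', 'owl', 'bus'] (min_width=24, slack=1)
Total lines: 5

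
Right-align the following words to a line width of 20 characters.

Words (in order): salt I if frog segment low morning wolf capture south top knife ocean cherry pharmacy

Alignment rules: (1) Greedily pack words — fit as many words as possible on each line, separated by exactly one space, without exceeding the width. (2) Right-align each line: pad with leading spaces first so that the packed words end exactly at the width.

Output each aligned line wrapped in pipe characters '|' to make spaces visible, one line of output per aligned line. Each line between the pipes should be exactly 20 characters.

Answer: |      salt I if frog|
| segment low morning|
|  wolf capture south|
|     top knife ocean|
|     cherry pharmacy|

Derivation:
Line 1: ['salt', 'I', 'if', 'frog'] (min_width=14, slack=6)
Line 2: ['segment', 'low', 'morning'] (min_width=19, slack=1)
Line 3: ['wolf', 'capture', 'south'] (min_width=18, slack=2)
Line 4: ['top', 'knife', 'ocean'] (min_width=15, slack=5)
Line 5: ['cherry', 'pharmacy'] (min_width=15, slack=5)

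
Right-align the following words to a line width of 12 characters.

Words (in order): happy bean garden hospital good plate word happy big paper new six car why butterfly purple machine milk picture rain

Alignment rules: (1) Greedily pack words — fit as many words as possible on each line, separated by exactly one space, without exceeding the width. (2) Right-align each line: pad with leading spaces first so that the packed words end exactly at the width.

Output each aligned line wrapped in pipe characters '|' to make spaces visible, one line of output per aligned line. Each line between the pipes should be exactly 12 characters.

Line 1: ['happy', 'bean'] (min_width=10, slack=2)
Line 2: ['garden'] (min_width=6, slack=6)
Line 3: ['hospital'] (min_width=8, slack=4)
Line 4: ['good', 'plate'] (min_width=10, slack=2)
Line 5: ['word', 'happy'] (min_width=10, slack=2)
Line 6: ['big', 'paper'] (min_width=9, slack=3)
Line 7: ['new', 'six', 'car'] (min_width=11, slack=1)
Line 8: ['why'] (min_width=3, slack=9)
Line 9: ['butterfly'] (min_width=9, slack=3)
Line 10: ['purple'] (min_width=6, slack=6)
Line 11: ['machine', 'milk'] (min_width=12, slack=0)
Line 12: ['picture', 'rain'] (min_width=12, slack=0)

Answer: |  happy bean|
|      garden|
|    hospital|
|  good plate|
|  word happy|
|   big paper|
| new six car|
|         why|
|   butterfly|
|      purple|
|machine milk|
|picture rain|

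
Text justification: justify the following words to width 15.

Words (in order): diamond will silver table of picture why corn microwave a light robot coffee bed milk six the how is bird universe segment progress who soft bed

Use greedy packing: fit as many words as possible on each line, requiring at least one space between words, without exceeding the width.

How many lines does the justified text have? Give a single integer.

Line 1: ['diamond', 'will'] (min_width=12, slack=3)
Line 2: ['silver', 'table', 'of'] (min_width=15, slack=0)
Line 3: ['picture', 'why'] (min_width=11, slack=4)
Line 4: ['corn', 'microwave'] (min_width=14, slack=1)
Line 5: ['a', 'light', 'robot'] (min_width=13, slack=2)
Line 6: ['coffee', 'bed', 'milk'] (min_width=15, slack=0)
Line 7: ['six', 'the', 'how', 'is'] (min_width=14, slack=1)
Line 8: ['bird', 'universe'] (min_width=13, slack=2)
Line 9: ['segment'] (min_width=7, slack=8)
Line 10: ['progress', 'who'] (min_width=12, slack=3)
Line 11: ['soft', 'bed'] (min_width=8, slack=7)
Total lines: 11

Answer: 11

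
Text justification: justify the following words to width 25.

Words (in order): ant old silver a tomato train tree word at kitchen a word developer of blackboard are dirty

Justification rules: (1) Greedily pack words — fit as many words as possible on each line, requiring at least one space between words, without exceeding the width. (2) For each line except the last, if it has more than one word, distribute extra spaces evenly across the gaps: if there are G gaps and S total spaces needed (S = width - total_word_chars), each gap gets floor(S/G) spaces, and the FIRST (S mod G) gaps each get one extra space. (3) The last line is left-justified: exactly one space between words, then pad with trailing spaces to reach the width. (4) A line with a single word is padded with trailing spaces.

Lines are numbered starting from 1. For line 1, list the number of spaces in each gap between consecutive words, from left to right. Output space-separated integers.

Line 1: ['ant', 'old', 'silver', 'a', 'tomato'] (min_width=23, slack=2)
Line 2: ['train', 'tree', 'word', 'at'] (min_width=18, slack=7)
Line 3: ['kitchen', 'a', 'word', 'developer'] (min_width=24, slack=1)
Line 4: ['of', 'blackboard', 'are', 'dirty'] (min_width=23, slack=2)

Answer: 2 2 1 1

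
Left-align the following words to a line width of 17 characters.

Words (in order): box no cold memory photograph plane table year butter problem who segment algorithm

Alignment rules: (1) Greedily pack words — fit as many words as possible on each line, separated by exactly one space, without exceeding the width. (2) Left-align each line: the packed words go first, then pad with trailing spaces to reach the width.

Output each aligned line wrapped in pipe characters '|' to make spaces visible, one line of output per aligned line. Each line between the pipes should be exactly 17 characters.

Line 1: ['box', 'no', 'cold'] (min_width=11, slack=6)
Line 2: ['memory', 'photograph'] (min_width=17, slack=0)
Line 3: ['plane', 'table', 'year'] (min_width=16, slack=1)
Line 4: ['butter', 'problem'] (min_width=14, slack=3)
Line 5: ['who', 'segment'] (min_width=11, slack=6)
Line 6: ['algorithm'] (min_width=9, slack=8)

Answer: |box no cold      |
|memory photograph|
|plane table year |
|butter problem   |
|who segment      |
|algorithm        |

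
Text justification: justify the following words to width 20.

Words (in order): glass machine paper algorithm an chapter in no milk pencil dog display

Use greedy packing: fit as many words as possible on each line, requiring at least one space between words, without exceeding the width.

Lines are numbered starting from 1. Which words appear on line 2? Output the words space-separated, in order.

Answer: algorithm an chapter

Derivation:
Line 1: ['glass', 'machine', 'paper'] (min_width=19, slack=1)
Line 2: ['algorithm', 'an', 'chapter'] (min_width=20, slack=0)
Line 3: ['in', 'no', 'milk', 'pencil'] (min_width=17, slack=3)
Line 4: ['dog', 'display'] (min_width=11, slack=9)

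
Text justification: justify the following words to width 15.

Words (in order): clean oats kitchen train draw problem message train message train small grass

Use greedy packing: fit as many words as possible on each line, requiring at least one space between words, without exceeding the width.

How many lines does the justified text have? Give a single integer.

Answer: 6

Derivation:
Line 1: ['clean', 'oats'] (min_width=10, slack=5)
Line 2: ['kitchen', 'train'] (min_width=13, slack=2)
Line 3: ['draw', 'problem'] (min_width=12, slack=3)
Line 4: ['message', 'train'] (min_width=13, slack=2)
Line 5: ['message', 'train'] (min_width=13, slack=2)
Line 6: ['small', 'grass'] (min_width=11, slack=4)
Total lines: 6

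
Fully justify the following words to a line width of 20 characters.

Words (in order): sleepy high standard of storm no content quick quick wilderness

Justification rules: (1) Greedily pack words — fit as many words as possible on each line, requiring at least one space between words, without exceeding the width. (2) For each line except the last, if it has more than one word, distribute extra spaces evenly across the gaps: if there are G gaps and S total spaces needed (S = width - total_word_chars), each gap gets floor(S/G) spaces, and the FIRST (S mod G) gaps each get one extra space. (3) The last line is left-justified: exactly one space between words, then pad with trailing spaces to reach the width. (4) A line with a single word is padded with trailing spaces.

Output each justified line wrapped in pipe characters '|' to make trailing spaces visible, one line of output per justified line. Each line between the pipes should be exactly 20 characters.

Answer: |sleepy high standard|
|of  storm no content|
|quick          quick|
|wilderness          |

Derivation:
Line 1: ['sleepy', 'high', 'standard'] (min_width=20, slack=0)
Line 2: ['of', 'storm', 'no', 'content'] (min_width=19, slack=1)
Line 3: ['quick', 'quick'] (min_width=11, slack=9)
Line 4: ['wilderness'] (min_width=10, slack=10)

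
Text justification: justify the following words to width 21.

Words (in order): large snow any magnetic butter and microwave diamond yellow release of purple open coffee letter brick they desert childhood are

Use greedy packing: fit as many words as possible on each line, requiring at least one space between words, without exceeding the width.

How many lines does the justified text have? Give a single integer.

Answer: 7

Derivation:
Line 1: ['large', 'snow', 'any'] (min_width=14, slack=7)
Line 2: ['magnetic', 'butter', 'and'] (min_width=19, slack=2)
Line 3: ['microwave', 'diamond'] (min_width=17, slack=4)
Line 4: ['yellow', 'release', 'of'] (min_width=17, slack=4)
Line 5: ['purple', 'open', 'coffee'] (min_width=18, slack=3)
Line 6: ['letter', 'brick', 'they'] (min_width=17, slack=4)
Line 7: ['desert', 'childhood', 'are'] (min_width=20, slack=1)
Total lines: 7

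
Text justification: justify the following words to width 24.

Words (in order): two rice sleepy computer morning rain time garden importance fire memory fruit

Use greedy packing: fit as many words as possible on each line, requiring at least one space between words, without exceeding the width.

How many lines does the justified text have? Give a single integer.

Answer: 4

Derivation:
Line 1: ['two', 'rice', 'sleepy', 'computer'] (min_width=24, slack=0)
Line 2: ['morning', 'rain', 'time', 'garden'] (min_width=24, slack=0)
Line 3: ['importance', 'fire', 'memory'] (min_width=22, slack=2)
Line 4: ['fruit'] (min_width=5, slack=19)
Total lines: 4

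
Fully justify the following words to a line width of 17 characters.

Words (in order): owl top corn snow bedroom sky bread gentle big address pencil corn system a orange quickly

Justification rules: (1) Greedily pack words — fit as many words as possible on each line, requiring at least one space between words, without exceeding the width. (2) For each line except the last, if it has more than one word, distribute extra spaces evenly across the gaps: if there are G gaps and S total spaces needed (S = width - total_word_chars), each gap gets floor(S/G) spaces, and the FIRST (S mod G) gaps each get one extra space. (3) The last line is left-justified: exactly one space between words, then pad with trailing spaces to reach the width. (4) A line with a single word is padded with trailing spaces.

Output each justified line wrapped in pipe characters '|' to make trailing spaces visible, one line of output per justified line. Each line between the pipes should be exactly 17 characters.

Answer: |owl top corn snow|
|bedroom sky bread|
|gentle        big|
|address    pencil|
|corn   system   a|
|orange quickly   |

Derivation:
Line 1: ['owl', 'top', 'corn', 'snow'] (min_width=17, slack=0)
Line 2: ['bedroom', 'sky', 'bread'] (min_width=17, slack=0)
Line 3: ['gentle', 'big'] (min_width=10, slack=7)
Line 4: ['address', 'pencil'] (min_width=14, slack=3)
Line 5: ['corn', 'system', 'a'] (min_width=13, slack=4)
Line 6: ['orange', 'quickly'] (min_width=14, slack=3)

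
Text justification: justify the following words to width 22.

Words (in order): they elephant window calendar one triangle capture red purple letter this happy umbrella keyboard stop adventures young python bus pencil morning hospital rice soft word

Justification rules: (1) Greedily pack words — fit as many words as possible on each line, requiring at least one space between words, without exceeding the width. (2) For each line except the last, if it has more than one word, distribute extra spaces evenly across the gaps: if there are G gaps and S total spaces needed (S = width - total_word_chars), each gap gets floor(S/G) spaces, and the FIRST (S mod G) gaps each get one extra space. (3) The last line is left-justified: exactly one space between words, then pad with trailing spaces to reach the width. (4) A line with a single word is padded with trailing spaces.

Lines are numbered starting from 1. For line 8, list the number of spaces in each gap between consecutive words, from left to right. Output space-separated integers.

Answer: 2 1

Derivation:
Line 1: ['they', 'elephant', 'window'] (min_width=20, slack=2)
Line 2: ['calendar', 'one', 'triangle'] (min_width=21, slack=1)
Line 3: ['capture', 'red', 'purple'] (min_width=18, slack=4)
Line 4: ['letter', 'this', 'happy'] (min_width=17, slack=5)
Line 5: ['umbrella', 'keyboard', 'stop'] (min_width=22, slack=0)
Line 6: ['adventures', 'young'] (min_width=16, slack=6)
Line 7: ['python', 'bus', 'pencil'] (min_width=17, slack=5)
Line 8: ['morning', 'hospital', 'rice'] (min_width=21, slack=1)
Line 9: ['soft', 'word'] (min_width=9, slack=13)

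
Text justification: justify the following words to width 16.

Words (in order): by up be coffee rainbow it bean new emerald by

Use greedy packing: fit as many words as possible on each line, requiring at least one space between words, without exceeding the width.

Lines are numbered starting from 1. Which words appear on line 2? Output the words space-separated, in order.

Answer: rainbow it bean

Derivation:
Line 1: ['by', 'up', 'be', 'coffee'] (min_width=15, slack=1)
Line 2: ['rainbow', 'it', 'bean'] (min_width=15, slack=1)
Line 3: ['new', 'emerald', 'by'] (min_width=14, slack=2)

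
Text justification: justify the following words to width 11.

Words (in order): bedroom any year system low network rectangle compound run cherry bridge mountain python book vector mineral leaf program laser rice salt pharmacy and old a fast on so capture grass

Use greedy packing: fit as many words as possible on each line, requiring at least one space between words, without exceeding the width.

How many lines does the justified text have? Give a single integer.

Answer: 20

Derivation:
Line 1: ['bedroom', 'any'] (min_width=11, slack=0)
Line 2: ['year', 'system'] (min_width=11, slack=0)
Line 3: ['low', 'network'] (min_width=11, slack=0)
Line 4: ['rectangle'] (min_width=9, slack=2)
Line 5: ['compound'] (min_width=8, slack=3)
Line 6: ['run', 'cherry'] (min_width=10, slack=1)
Line 7: ['bridge'] (min_width=6, slack=5)
Line 8: ['mountain'] (min_width=8, slack=3)
Line 9: ['python', 'book'] (min_width=11, slack=0)
Line 10: ['vector'] (min_width=6, slack=5)
Line 11: ['mineral'] (min_width=7, slack=4)
Line 12: ['leaf'] (min_width=4, slack=7)
Line 13: ['program'] (min_width=7, slack=4)
Line 14: ['laser', 'rice'] (min_width=10, slack=1)
Line 15: ['salt'] (min_width=4, slack=7)
Line 16: ['pharmacy'] (min_width=8, slack=3)
Line 17: ['and', 'old', 'a'] (min_width=9, slack=2)
Line 18: ['fast', 'on', 'so'] (min_width=10, slack=1)
Line 19: ['capture'] (min_width=7, slack=4)
Line 20: ['grass'] (min_width=5, slack=6)
Total lines: 20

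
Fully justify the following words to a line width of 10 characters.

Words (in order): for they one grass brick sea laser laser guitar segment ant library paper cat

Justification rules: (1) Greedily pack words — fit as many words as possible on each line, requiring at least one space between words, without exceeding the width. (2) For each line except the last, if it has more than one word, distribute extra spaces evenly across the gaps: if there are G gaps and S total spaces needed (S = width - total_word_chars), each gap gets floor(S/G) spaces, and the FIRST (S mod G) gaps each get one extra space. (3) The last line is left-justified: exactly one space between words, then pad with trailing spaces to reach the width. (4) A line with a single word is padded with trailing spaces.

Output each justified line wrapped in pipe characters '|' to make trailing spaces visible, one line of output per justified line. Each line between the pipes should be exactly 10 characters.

Line 1: ['for', 'they'] (min_width=8, slack=2)
Line 2: ['one', 'grass'] (min_width=9, slack=1)
Line 3: ['brick', 'sea'] (min_width=9, slack=1)
Line 4: ['laser'] (min_width=5, slack=5)
Line 5: ['laser'] (min_width=5, slack=5)
Line 6: ['guitar'] (min_width=6, slack=4)
Line 7: ['segment'] (min_width=7, slack=3)
Line 8: ['ant'] (min_width=3, slack=7)
Line 9: ['library'] (min_width=7, slack=3)
Line 10: ['paper', 'cat'] (min_width=9, slack=1)

Answer: |for   they|
|one  grass|
|brick  sea|
|laser     |
|laser     |
|guitar    |
|segment   |
|ant       |
|library   |
|paper cat |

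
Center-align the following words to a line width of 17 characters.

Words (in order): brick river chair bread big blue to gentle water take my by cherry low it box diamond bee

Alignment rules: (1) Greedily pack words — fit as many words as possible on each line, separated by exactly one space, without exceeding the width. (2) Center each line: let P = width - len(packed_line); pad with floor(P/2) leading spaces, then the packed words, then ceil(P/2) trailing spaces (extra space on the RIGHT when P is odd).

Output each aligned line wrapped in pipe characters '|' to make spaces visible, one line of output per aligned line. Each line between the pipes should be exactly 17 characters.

Answer: |brick river chair|
|bread big blue to|
|gentle water take|
|my by cherry low |
| it box diamond  |
|       bee       |

Derivation:
Line 1: ['brick', 'river', 'chair'] (min_width=17, slack=0)
Line 2: ['bread', 'big', 'blue', 'to'] (min_width=17, slack=0)
Line 3: ['gentle', 'water', 'take'] (min_width=17, slack=0)
Line 4: ['my', 'by', 'cherry', 'low'] (min_width=16, slack=1)
Line 5: ['it', 'box', 'diamond'] (min_width=14, slack=3)
Line 6: ['bee'] (min_width=3, slack=14)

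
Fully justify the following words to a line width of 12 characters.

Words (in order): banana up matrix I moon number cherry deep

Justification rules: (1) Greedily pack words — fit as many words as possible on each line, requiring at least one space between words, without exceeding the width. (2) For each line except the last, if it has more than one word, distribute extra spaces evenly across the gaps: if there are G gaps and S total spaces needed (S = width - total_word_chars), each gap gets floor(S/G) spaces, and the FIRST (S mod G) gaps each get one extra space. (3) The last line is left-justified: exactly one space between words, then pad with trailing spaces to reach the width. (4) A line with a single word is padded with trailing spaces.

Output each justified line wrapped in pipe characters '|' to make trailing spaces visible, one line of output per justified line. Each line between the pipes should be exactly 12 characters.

Line 1: ['banana', 'up'] (min_width=9, slack=3)
Line 2: ['matrix', 'I'] (min_width=8, slack=4)
Line 3: ['moon', 'number'] (min_width=11, slack=1)
Line 4: ['cherry', 'deep'] (min_width=11, slack=1)

Answer: |banana    up|
|matrix     I|
|moon  number|
|cherry deep |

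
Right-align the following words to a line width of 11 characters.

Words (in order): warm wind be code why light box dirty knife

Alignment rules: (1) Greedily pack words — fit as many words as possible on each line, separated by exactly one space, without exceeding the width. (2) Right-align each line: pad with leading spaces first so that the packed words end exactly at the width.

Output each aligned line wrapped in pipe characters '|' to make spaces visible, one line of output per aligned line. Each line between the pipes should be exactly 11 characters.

Answer: |  warm wind|
|be code why|
|  light box|
|dirty knife|

Derivation:
Line 1: ['warm', 'wind'] (min_width=9, slack=2)
Line 2: ['be', 'code', 'why'] (min_width=11, slack=0)
Line 3: ['light', 'box'] (min_width=9, slack=2)
Line 4: ['dirty', 'knife'] (min_width=11, slack=0)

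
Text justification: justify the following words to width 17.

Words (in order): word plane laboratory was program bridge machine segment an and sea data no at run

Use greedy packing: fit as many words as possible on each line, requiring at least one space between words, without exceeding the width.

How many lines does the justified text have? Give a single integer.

Line 1: ['word', 'plane'] (min_width=10, slack=7)
Line 2: ['laboratory', 'was'] (min_width=14, slack=3)
Line 3: ['program', 'bridge'] (min_width=14, slack=3)
Line 4: ['machine', 'segment'] (min_width=15, slack=2)
Line 5: ['an', 'and', 'sea', 'data'] (min_width=15, slack=2)
Line 6: ['no', 'at', 'run'] (min_width=9, slack=8)
Total lines: 6

Answer: 6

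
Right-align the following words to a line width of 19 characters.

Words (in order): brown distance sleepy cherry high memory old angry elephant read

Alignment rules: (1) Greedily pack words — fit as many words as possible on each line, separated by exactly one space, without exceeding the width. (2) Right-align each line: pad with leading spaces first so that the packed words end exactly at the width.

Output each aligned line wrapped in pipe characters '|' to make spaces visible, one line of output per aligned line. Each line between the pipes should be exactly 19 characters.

Line 1: ['brown', 'distance'] (min_width=14, slack=5)
Line 2: ['sleepy', 'cherry', 'high'] (min_width=18, slack=1)
Line 3: ['memory', 'old', 'angry'] (min_width=16, slack=3)
Line 4: ['elephant', 'read'] (min_width=13, slack=6)

Answer: |     brown distance|
| sleepy cherry high|
|   memory old angry|
|      elephant read|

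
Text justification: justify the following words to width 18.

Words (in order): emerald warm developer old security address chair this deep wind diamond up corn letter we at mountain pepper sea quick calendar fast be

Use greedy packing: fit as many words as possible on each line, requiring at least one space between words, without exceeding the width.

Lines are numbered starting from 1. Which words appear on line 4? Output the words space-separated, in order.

Answer: chair this deep

Derivation:
Line 1: ['emerald', 'warm'] (min_width=12, slack=6)
Line 2: ['developer', 'old'] (min_width=13, slack=5)
Line 3: ['security', 'address'] (min_width=16, slack=2)
Line 4: ['chair', 'this', 'deep'] (min_width=15, slack=3)
Line 5: ['wind', 'diamond', 'up'] (min_width=15, slack=3)
Line 6: ['corn', 'letter', 'we', 'at'] (min_width=17, slack=1)
Line 7: ['mountain', 'pepper'] (min_width=15, slack=3)
Line 8: ['sea', 'quick', 'calendar'] (min_width=18, slack=0)
Line 9: ['fast', 'be'] (min_width=7, slack=11)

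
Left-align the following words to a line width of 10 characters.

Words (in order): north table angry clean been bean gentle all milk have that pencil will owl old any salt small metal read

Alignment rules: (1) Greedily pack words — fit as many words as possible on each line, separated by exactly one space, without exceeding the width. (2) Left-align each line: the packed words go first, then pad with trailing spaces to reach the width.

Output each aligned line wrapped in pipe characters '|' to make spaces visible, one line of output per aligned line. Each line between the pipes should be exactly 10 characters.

Answer: |north     |
|table     |
|angry     |
|clean been|
|bean      |
|gentle all|
|milk have |
|that      |
|pencil    |
|will owl  |
|old any   |
|salt small|
|metal read|

Derivation:
Line 1: ['north'] (min_width=5, slack=5)
Line 2: ['table'] (min_width=5, slack=5)
Line 3: ['angry'] (min_width=5, slack=5)
Line 4: ['clean', 'been'] (min_width=10, slack=0)
Line 5: ['bean'] (min_width=4, slack=6)
Line 6: ['gentle', 'all'] (min_width=10, slack=0)
Line 7: ['milk', 'have'] (min_width=9, slack=1)
Line 8: ['that'] (min_width=4, slack=6)
Line 9: ['pencil'] (min_width=6, slack=4)
Line 10: ['will', 'owl'] (min_width=8, slack=2)
Line 11: ['old', 'any'] (min_width=7, slack=3)
Line 12: ['salt', 'small'] (min_width=10, slack=0)
Line 13: ['metal', 'read'] (min_width=10, slack=0)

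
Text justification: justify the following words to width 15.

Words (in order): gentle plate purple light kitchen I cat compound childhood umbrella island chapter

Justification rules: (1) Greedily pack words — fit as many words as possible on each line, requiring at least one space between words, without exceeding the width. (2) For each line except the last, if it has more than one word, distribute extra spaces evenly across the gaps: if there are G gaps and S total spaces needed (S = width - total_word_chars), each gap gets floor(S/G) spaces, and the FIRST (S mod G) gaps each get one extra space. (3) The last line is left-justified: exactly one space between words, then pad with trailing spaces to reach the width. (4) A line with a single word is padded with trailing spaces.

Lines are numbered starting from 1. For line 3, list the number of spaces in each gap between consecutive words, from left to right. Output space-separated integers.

Answer: 2 2

Derivation:
Line 1: ['gentle', 'plate'] (min_width=12, slack=3)
Line 2: ['purple', 'light'] (min_width=12, slack=3)
Line 3: ['kitchen', 'I', 'cat'] (min_width=13, slack=2)
Line 4: ['compound'] (min_width=8, slack=7)
Line 5: ['childhood'] (min_width=9, slack=6)
Line 6: ['umbrella', 'island'] (min_width=15, slack=0)
Line 7: ['chapter'] (min_width=7, slack=8)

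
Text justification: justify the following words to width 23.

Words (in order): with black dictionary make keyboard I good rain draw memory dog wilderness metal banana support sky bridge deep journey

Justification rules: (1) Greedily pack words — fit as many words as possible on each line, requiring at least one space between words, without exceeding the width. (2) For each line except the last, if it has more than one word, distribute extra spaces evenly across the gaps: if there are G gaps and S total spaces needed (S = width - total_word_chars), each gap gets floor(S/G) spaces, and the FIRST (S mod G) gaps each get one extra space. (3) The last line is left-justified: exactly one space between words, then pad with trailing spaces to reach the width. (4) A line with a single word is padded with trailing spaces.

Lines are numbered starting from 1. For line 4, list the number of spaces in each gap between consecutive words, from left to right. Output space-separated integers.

Answer: 1 1

Derivation:
Line 1: ['with', 'black', 'dictionary'] (min_width=21, slack=2)
Line 2: ['make', 'keyboard', 'I', 'good'] (min_width=20, slack=3)
Line 3: ['rain', 'draw', 'memory', 'dog'] (min_width=20, slack=3)
Line 4: ['wilderness', 'metal', 'banana'] (min_width=23, slack=0)
Line 5: ['support', 'sky', 'bridge', 'deep'] (min_width=23, slack=0)
Line 6: ['journey'] (min_width=7, slack=16)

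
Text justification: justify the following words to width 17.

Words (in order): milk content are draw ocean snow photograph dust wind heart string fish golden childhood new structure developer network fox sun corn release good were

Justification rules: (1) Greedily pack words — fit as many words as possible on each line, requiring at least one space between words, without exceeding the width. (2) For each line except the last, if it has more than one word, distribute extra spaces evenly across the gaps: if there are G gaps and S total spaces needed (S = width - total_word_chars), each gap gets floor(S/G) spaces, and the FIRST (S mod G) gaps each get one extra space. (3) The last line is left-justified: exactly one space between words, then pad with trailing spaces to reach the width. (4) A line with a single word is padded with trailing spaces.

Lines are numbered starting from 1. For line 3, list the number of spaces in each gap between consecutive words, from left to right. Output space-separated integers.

Answer: 3

Derivation:
Line 1: ['milk', 'content', 'are'] (min_width=16, slack=1)
Line 2: ['draw', 'ocean', 'snow'] (min_width=15, slack=2)
Line 3: ['photograph', 'dust'] (min_width=15, slack=2)
Line 4: ['wind', 'heart', 'string'] (min_width=17, slack=0)
Line 5: ['fish', 'golden'] (min_width=11, slack=6)
Line 6: ['childhood', 'new'] (min_width=13, slack=4)
Line 7: ['structure'] (min_width=9, slack=8)
Line 8: ['developer', 'network'] (min_width=17, slack=0)
Line 9: ['fox', 'sun', 'corn'] (min_width=12, slack=5)
Line 10: ['release', 'good', 'were'] (min_width=17, slack=0)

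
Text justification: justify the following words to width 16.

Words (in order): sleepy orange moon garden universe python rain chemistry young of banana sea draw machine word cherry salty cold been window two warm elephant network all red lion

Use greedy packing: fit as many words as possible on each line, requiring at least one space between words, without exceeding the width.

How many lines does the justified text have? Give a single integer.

Answer: 11

Derivation:
Line 1: ['sleepy', 'orange'] (min_width=13, slack=3)
Line 2: ['moon', 'garden'] (min_width=11, slack=5)
Line 3: ['universe', 'python'] (min_width=15, slack=1)
Line 4: ['rain', 'chemistry'] (min_width=14, slack=2)
Line 5: ['young', 'of', 'banana'] (min_width=15, slack=1)
Line 6: ['sea', 'draw', 'machine'] (min_width=16, slack=0)
Line 7: ['word', 'cherry'] (min_width=11, slack=5)
Line 8: ['salty', 'cold', 'been'] (min_width=15, slack=1)
Line 9: ['window', 'two', 'warm'] (min_width=15, slack=1)
Line 10: ['elephant', 'network'] (min_width=16, slack=0)
Line 11: ['all', 'red', 'lion'] (min_width=12, slack=4)
Total lines: 11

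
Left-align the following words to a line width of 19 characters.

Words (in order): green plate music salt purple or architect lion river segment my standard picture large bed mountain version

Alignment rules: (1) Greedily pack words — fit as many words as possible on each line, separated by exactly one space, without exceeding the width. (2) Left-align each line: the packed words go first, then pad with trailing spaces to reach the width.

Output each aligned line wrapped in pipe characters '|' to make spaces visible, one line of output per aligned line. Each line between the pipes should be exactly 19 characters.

Answer: |green plate music  |
|salt purple or     |
|architect lion     |
|river segment my   |
|standard picture   |
|large bed mountain |
|version            |

Derivation:
Line 1: ['green', 'plate', 'music'] (min_width=17, slack=2)
Line 2: ['salt', 'purple', 'or'] (min_width=14, slack=5)
Line 3: ['architect', 'lion'] (min_width=14, slack=5)
Line 4: ['river', 'segment', 'my'] (min_width=16, slack=3)
Line 5: ['standard', 'picture'] (min_width=16, slack=3)
Line 6: ['large', 'bed', 'mountain'] (min_width=18, slack=1)
Line 7: ['version'] (min_width=7, slack=12)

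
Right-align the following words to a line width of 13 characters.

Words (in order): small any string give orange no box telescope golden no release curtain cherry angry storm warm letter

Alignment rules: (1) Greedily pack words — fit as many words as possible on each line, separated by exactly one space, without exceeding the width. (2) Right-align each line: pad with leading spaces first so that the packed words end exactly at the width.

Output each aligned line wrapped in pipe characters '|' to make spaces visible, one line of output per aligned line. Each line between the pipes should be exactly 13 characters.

Line 1: ['small', 'any'] (min_width=9, slack=4)
Line 2: ['string', 'give'] (min_width=11, slack=2)
Line 3: ['orange', 'no', 'box'] (min_width=13, slack=0)
Line 4: ['telescope'] (min_width=9, slack=4)
Line 5: ['golden', 'no'] (min_width=9, slack=4)
Line 6: ['release'] (min_width=7, slack=6)
Line 7: ['curtain'] (min_width=7, slack=6)
Line 8: ['cherry', 'angry'] (min_width=12, slack=1)
Line 9: ['storm', 'warm'] (min_width=10, slack=3)
Line 10: ['letter'] (min_width=6, slack=7)

Answer: |    small any|
|  string give|
|orange no box|
|    telescope|
|    golden no|
|      release|
|      curtain|
| cherry angry|
|   storm warm|
|       letter|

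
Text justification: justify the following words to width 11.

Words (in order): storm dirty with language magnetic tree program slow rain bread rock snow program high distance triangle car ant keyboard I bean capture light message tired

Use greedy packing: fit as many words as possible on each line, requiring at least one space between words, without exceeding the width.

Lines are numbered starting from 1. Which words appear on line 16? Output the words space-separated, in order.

Answer: bean

Derivation:
Line 1: ['storm', 'dirty'] (min_width=11, slack=0)
Line 2: ['with'] (min_width=4, slack=7)
Line 3: ['language'] (min_width=8, slack=3)
Line 4: ['magnetic'] (min_width=8, slack=3)
Line 5: ['tree'] (min_width=4, slack=7)
Line 6: ['program'] (min_width=7, slack=4)
Line 7: ['slow', 'rain'] (min_width=9, slack=2)
Line 8: ['bread', 'rock'] (min_width=10, slack=1)
Line 9: ['snow'] (min_width=4, slack=7)
Line 10: ['program'] (min_width=7, slack=4)
Line 11: ['high'] (min_width=4, slack=7)
Line 12: ['distance'] (min_width=8, slack=3)
Line 13: ['triangle'] (min_width=8, slack=3)
Line 14: ['car', 'ant'] (min_width=7, slack=4)
Line 15: ['keyboard', 'I'] (min_width=10, slack=1)
Line 16: ['bean'] (min_width=4, slack=7)
Line 17: ['capture'] (min_width=7, slack=4)
Line 18: ['light'] (min_width=5, slack=6)
Line 19: ['message'] (min_width=7, slack=4)
Line 20: ['tired'] (min_width=5, slack=6)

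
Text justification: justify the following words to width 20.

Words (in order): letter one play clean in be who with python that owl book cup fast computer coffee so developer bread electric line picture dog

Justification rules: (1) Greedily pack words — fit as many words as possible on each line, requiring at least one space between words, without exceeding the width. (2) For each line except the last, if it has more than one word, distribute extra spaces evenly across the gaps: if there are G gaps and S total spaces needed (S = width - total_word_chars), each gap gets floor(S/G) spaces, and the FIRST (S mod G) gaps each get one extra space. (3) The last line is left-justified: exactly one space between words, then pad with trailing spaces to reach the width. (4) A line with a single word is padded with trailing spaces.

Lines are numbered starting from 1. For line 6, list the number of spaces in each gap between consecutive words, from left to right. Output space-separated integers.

Line 1: ['letter', 'one', 'play'] (min_width=15, slack=5)
Line 2: ['clean', 'in', 'be', 'who', 'with'] (min_width=20, slack=0)
Line 3: ['python', 'that', 'owl', 'book'] (min_width=20, slack=0)
Line 4: ['cup', 'fast', 'computer'] (min_width=17, slack=3)
Line 5: ['coffee', 'so', 'developer'] (min_width=19, slack=1)
Line 6: ['bread', 'electric', 'line'] (min_width=19, slack=1)
Line 7: ['picture', 'dog'] (min_width=11, slack=9)

Answer: 2 1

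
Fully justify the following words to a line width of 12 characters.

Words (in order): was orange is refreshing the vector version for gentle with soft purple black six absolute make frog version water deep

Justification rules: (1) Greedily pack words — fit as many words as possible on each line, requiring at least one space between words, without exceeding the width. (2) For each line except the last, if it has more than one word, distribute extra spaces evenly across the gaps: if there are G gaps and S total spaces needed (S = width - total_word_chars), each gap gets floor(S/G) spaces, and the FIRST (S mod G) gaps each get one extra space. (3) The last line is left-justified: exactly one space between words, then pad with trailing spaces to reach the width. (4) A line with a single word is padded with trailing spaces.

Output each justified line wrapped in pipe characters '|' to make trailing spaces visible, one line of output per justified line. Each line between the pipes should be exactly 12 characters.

Line 1: ['was', 'orange'] (min_width=10, slack=2)
Line 2: ['is'] (min_width=2, slack=10)
Line 3: ['refreshing'] (min_width=10, slack=2)
Line 4: ['the', 'vector'] (min_width=10, slack=2)
Line 5: ['version', 'for'] (min_width=11, slack=1)
Line 6: ['gentle', 'with'] (min_width=11, slack=1)
Line 7: ['soft', 'purple'] (min_width=11, slack=1)
Line 8: ['black', 'six'] (min_width=9, slack=3)
Line 9: ['absolute'] (min_width=8, slack=4)
Line 10: ['make', 'frog'] (min_width=9, slack=3)
Line 11: ['version'] (min_width=7, slack=5)
Line 12: ['water', 'deep'] (min_width=10, slack=2)

Answer: |was   orange|
|is          |
|refreshing  |
|the   vector|
|version  for|
|gentle  with|
|soft  purple|
|black    six|
|absolute    |
|make    frog|
|version     |
|water deep  |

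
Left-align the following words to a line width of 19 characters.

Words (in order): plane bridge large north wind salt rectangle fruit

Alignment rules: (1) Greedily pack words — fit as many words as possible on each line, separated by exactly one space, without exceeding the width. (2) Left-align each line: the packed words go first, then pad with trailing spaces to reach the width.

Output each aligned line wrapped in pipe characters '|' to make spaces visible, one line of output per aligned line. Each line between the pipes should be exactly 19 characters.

Answer: |plane bridge large |
|north wind salt    |
|rectangle fruit    |

Derivation:
Line 1: ['plane', 'bridge', 'large'] (min_width=18, slack=1)
Line 2: ['north', 'wind', 'salt'] (min_width=15, slack=4)
Line 3: ['rectangle', 'fruit'] (min_width=15, slack=4)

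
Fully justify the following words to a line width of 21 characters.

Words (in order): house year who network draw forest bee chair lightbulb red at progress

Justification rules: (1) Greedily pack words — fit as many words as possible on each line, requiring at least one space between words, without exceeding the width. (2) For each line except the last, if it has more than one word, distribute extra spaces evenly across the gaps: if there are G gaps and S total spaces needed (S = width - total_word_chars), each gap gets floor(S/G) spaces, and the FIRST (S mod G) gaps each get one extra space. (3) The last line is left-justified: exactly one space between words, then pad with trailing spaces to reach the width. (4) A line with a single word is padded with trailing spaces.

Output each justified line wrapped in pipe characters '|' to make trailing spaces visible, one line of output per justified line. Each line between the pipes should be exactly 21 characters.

Answer: |house     year    who|
|network  draw  forest|
|bee  chair  lightbulb|
|red at progress      |

Derivation:
Line 1: ['house', 'year', 'who'] (min_width=14, slack=7)
Line 2: ['network', 'draw', 'forest'] (min_width=19, slack=2)
Line 3: ['bee', 'chair', 'lightbulb'] (min_width=19, slack=2)
Line 4: ['red', 'at', 'progress'] (min_width=15, slack=6)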